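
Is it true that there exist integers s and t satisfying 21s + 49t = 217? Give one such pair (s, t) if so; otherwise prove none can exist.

s = 1, t = 4

Every value of 21s + 49t is a multiple of gcd(21, 49) = 7; since 7 ∣ 217, solutions exist.
Dividing through by 7 reduces the equation to 3s + 7t = 31.
Run the Euclidean algorithm on 7 and 3: 7 = 2·3 + 1, 3 = 3·1 + 0.
Unwinding: 1 = 7 − 2·3, i.e. 3·(-2) + 7·1 = 1.
Times 31: 3·(-62) + 7·31 = 31, so (-62, 31) solves it.
Adding 9·7 to s and subtracting 9·3 from t gives the tidier solution (1, 4).
Indeed 21·1 + 49·4 = 21 + 196 = 217.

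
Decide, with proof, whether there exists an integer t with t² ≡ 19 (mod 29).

No, no such integer exists.

29 is prime, so by Euler's criterion 19 is a square mod 29 iff 19^((29−1)/2) = 19^14 ≡ 1 (mod 29).
Repeated squaring mod 29: 19^2 = 361 ≡ 13; 19^4 ≡ 13² = 169 ≡ 24; 19^8 ≡ 24² = 576 ≡ 25.
Since 14 = 8 + 4 + 2, 19^14 ≡ 25 · 24 · 13; multiplying out mod 29: 25·24 = 600 ≡ 20, then 20·13 = 260 ≡ 28. Thus 19^14 ≡ 28 ≡ −1 (mod 29).
By Euler's criterion 19 is a quadratic non-residue mod 29: no t satisfies t² ≡ 19 (mod 29).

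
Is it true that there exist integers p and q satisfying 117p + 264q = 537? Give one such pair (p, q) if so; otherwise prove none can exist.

p = 61, q = -25

Since gcd(117, 264) = 3 and 537 = 3·179, Bézout's identity guarantees a solution.
Dividing through by 3 reduces the equation to 39p + 88q = 179.
Euclidean algorithm: 88 = 2·39 + 10, 39 = 3·10 + 9, 10 = 1·9 + 1, 9 = 9·1 + 0.
Unwinding: 1 = 10 − 1·9 = 10 − (39 − 3·10) = −39 + 4·10 = −39 + 4·(88 − 2·39) = 4·88 − 9·39, i.e. 39·(-9) + 88·4 = 1.
Scaling by 179 gives the particular solution (p, q) = (-1611, 716).
Shifting by a multiple of (88, −39) keeps it a solution: p = -1611 + 19·88 = 61, q = 716 − 19·39 = -25.
Check: 117·61 + 264·(-25) = 7137 − 6600 = 537. ✓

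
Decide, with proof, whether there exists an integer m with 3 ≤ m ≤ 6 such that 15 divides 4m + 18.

m = 3 works, since 4·3 + 18 = 30 = 2·15.

m = 3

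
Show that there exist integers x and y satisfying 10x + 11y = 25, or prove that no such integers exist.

x = 8, y = -5

10 and 11 are coprime, so 10x + 11y ranges over all of ℤ.
Run the Euclidean algorithm on 11 and 10: 11 = 1·10 + 1, 10 = 10·1 + 0.
Working back up the chain: 1 = 11 − 1·10. So 10·(-1) + 11·1 = 1.
Scaling by 25 gives the particular solution (x, y) = (-25, 25).
Shifting by a multiple of (11, −10) keeps it a solution: x = -25 + 3·11 = 8, y = 25 − 3·10 = -5.
Check: 10·8 + 11·(-5) = 80 − 55 = 25. ✓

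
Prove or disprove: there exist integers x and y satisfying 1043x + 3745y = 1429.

Any value of 1043x + 3745y is a multiple of gcd(1043, 3745) = 7.
But 1429 is not a multiple of 7 (it leaves remainder 1).
Hence no integers x, y satisfy the equation.

No such integers exist.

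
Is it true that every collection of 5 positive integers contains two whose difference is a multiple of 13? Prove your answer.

No; for instance {52, 53, 54, 55, 56} is a counterexample.

Consider the 5 integers 52, 53, …, 56. They lie in distinct residue classes modulo 13, since 5 ≤ 13.
Any two of them differ by at most 4 < 13 and by at least 1, so no difference is a multiple of 13.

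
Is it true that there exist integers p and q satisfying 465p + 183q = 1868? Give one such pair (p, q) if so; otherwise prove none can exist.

No such integers exist.

gcd(465, 183) = 3, so every integer of the form 465p + 183q is a multiple of 3.
But 1868 is not a multiple of 3 (it leaves remainder 2).
Hence no integers p, q satisfy the equation.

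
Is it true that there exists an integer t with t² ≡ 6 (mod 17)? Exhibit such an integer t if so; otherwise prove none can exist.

No such integer exists.

Computing t² mod 17 for t = 0, 1, …, 8 (enough, by the symmetry t ↦ 17 − t) gives 0, 1, 4, 9, 16, 8, 2, 15, 13.
The set of squares mod 17 is therefore {0, 1, 2, 4, 8, 9, 13, 15, 16}, which does not contain 6.
Therefore t² ≡ 6 (mod 17) has no solution.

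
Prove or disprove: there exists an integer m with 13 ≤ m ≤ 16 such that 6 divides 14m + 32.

At m = 13 the value 214 is not a multiple of 6. Try m = 14: 14·14 + 32 = 228 = 38·6, which is divisible by 6.

m = 14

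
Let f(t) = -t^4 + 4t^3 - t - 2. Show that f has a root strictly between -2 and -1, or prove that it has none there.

No.

The endpoint values f(-2) = -48 and f(-1) = -6 are both negative. Claim: f(t) < 0 for every t in (-2, -1).
Substitute t = -1 − u, where 0 < u < 1 on the interval. Expanding, f(-1 − u) = -u^4 - 8u^3 - 18u^2 - 15u - 6.
All 5 nonzero coefficients of this polynomial in u are negative; hence for u > 0 the value is a sum of negative terms (the constant -6 among them).
Therefore f(t) < 0 throughout (-2, -1), and f has no zero there.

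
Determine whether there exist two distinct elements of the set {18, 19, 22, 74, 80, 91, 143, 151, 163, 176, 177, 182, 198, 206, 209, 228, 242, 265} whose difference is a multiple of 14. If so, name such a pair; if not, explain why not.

Both 18 and 74 leave remainder 4 on division by 14; their difference 56 = 4·14 is a multiple of 14.

Yes: 18 and 74.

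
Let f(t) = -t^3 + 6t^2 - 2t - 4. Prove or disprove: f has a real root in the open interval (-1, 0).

Such a root exists.

f(-1) = 5 and f(0) = -4, which have opposite signs.
As a polynomial, f is continuous on every closed interval.
By the Intermediate Value Theorem, f takes the value 0 somewhere in the open interval.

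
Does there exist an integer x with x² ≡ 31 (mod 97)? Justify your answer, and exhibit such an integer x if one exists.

x = 15

Take x = 15. Then 15² = 225 = 2·97 + 31, so 15² ≡ 31 (mod 97).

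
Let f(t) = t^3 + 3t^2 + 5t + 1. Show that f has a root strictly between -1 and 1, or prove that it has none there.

f(-1) = -2 and f(1) = 10, which have opposite signs.
Since f is a polynomial it is continuous on [-1, 1].
By the Intermediate Value Theorem f must vanish at some point of (-1, 1).

Such a root exists.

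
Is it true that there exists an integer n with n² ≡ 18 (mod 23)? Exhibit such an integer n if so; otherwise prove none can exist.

n = 15

n = 15 works: 15² = 225, and 225 − 18 = 207 = 9·23.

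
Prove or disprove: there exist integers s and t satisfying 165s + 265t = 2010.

s = 17, t = -3

Since gcd(165, 265) = 5 and 2010 = 5·402, Bézout's identity guarantees a solution.
Dividing through by 5 reduces the equation to 33s + 53t = 402.
Dividing repeatedly: 53 = 1·33 + 20, 33 = 1·20 + 13, 20 = 1·13 + 7, 13 = 1·7 + 6, 7 = 1·6 + 1, 6 = 6·1 + 0.
Working back up the chain: 1 = 7 − 1·6 = 7 − (13 − 1·7) = −13 + 2·7 = −13 + 2·(20 − 1·13) = 2·20 − 3·13 = 2·20 − 3·(33 − 1·20) = −3·33 + 5·20 = −3·33 + 5·(53 − 1·33) = 5·53 − 8·33. So 33·(-8) + 53·5 = 1.
Scaling by 402 gives the particular solution (s, t) = (-3216, 2010).
Shifting by a multiple of (53, −33) keeps it a solution: s = -3216 + 61·53 = 17, t = 2010 − 61·33 = -3.
Indeed 165·17 + 265·(-3) = 2805 − 795 = 2010.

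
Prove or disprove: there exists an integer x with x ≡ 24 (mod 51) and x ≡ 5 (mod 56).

The moduli 51 and 56 are coprime, so by the Chinese Remainder Theorem a unique solution modulo 2856 exists.
Any solution of the first congruence is x = 24 + 51t; substituting into the second, 51t ≡ 5 − 24 ≡ 37 (mod 56).
Invert 51 mod 56 by the Euclidean algorithm: 56 = 1·51 + 5, 51 = 10·5 + 1, 5 = 5·1 + 0; back-substituting, 1 = 51 − 10·5 = 51 − 10·(56 − 1·51) = −10·56 + 11·51. Hence 51·11 ≡ 1, so 51⁻¹ ≡ 11 (mod 56).
Therefore t ≡ 11·37 = 407 ≡ 15 (mod 56).
Taking t = 15 gives x = 24 + 51·15 = 789.
Check: 789 mod 51 = 24, 789 mod 56 = 5. ✓

x = 789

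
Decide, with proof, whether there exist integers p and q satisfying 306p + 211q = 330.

p = 59, q = -84

306 and 211 are coprime, so 306p + 211q ranges over all of ℤ.
Run the Euclidean algorithm on 306 and 211: 306 = 1·211 + 95, 211 = 2·95 + 21, 95 = 4·21 + 11, 21 = 1·11 + 10, 11 = 1·10 + 1, 10 = 10·1 + 0.
Working back up the chain: 1 = 11 − 1·10 = 11 − (21 − 1·11) = −21 + 2·11 = −21 + 2·(95 − 4·21) = 2·95 − 9·21 = 2·95 − 9·(211 − 2·95) = −9·211 + 20·95 = −9·211 + 20·(306 − 1·211) = 20·306 − 29·211. So 306·20 + 211·(-29) = 1.
Multiplying through by 330: p = 20·330 = 6600, q = (-29)·330 = -9570 is a solution.
Subtracting 31·211 from p and adding 31·306 to q gives the tidier solution (59, -84).
Indeed 306·59 + 211·(-84) = 18054 − 17724 = 330.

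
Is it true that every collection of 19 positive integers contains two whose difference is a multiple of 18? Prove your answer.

There are exactly 18 possible remainders on division by 18.
Since 19 > 18, two of the 19 integers must share a residue class by the pigeonhole principle; call them a and b.
Then a ≡ b (mod 18), i.e. 18 ∣ (a − b).

Yes.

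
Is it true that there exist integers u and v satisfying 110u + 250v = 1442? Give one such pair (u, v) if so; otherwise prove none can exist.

Both 110 and 250 are divisible by gcd(110, 250) = 10, hence so is any combination 110u + 250v.
But 1442 = 10·144 + 2, so 10 ∤ 1442.
So the equation is unsolvable over ℤ.

No such integers exist.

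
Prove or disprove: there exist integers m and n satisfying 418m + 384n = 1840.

Since gcd(418, 384) = 2 and 1840 = 2·920, Bézout's identity guarantees a solution.
Dividing through by 2 reduces the equation to 209m + 192n = 920.
Euclidean algorithm: 209 = 1·192 + 17, 192 = 11·17 + 5, 17 = 3·5 + 2, 5 = 2·2 + 1, 2 = 2·1 + 0.
Unwinding: 1 = 5 − 2·2 = 5 − 2·(17 − 3·5) = −2·17 + 7·5 = −2·17 + 7·(192 − 11·17) = 7·192 − 79·17 = 7·192 − 79·(209 − 1·192) = −79·209 + 86·192, i.e. 209·(-79) + 192·86 = 1.
Multiplying through by 920: m = (-79)·920 = -72680, n = 86·920 = 79120 is a solution.
Adding 379·192 to m and subtracting 379·209 from n gives the tidier solution (88, -91).
Indeed 418·88 + 384·(-91) = 36784 − 34944 = 1840.

m = 88, n = -91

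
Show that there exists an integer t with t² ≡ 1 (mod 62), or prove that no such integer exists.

Take t = 1. Then 1² = 1, and since 0 ≤ 1 < 62 this is already reduced: 1² ≡ 1 (mod 62).

t = 1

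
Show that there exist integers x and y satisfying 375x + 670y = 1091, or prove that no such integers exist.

Both 375 and 670 are divisible by gcd(375, 670) = 5, hence so is any combination 375x + 670y.
However 1091 leaves remainder 1 on division by 5.
Hence no integers x, y satisfy the equation.

No, no such integers exist.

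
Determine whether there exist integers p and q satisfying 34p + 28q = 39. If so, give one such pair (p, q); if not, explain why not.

Both 34 and 28 are divisible by gcd(34, 28) = 2, hence so is any combination 34p + 28q.
But 39 = 2·19 + 1, so 2 ∤ 39.
Therefore 34p + 28q = 39 has no solution in integers.

No, no such integers exist.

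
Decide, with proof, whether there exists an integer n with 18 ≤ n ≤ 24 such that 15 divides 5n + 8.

No, no such integer n in that range exists.

The values of 5n + 8 for n = 18, 19, …, 24 are 98, 103, 108, 113, 118, 123, 128; reduced mod 15 these are 8, 13, 3, 8, 13, 3, 8.
None is 0, so 15 never divides 5n + 8 on this range.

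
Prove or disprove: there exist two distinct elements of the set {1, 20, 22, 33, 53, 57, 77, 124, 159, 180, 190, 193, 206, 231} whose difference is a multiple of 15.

Two integers differ by a multiple of 15 exactly when they have the same residue mod 15. The residues are 1↦1, 20↦5, 22↦7, 33↦3, 53↦8, 57↦12, 77↦2, 124↦4, 159↦9, 180↦0, 190↦10, 193↦13, 206↦11, 231↦6.
No residue repeats among the 14 elements, so no pair has difference ≡ 0 (mod 15).

There is no such pair.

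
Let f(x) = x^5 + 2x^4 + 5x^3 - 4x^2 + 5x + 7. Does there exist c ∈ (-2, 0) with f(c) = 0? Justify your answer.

f(-2) = -59 and f(0) = 7, which have opposite signs.
As a polynomial, f is continuous on every closed interval.
So by the Intermediate Value Theorem there is a c strictly between -2 and 0 with f(c) = 0.

Such a root exists.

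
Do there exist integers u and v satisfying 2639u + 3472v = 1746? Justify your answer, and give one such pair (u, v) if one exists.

No such integers exist.

Both 2639 and 3472 are divisible by gcd(2639, 3472) = 7, hence so is any combination 2639u + 3472v.
But 1746 is not a multiple of 7 (it leaves remainder 3).
Therefore 2639u + 3472v = 1746 has no solution in integers.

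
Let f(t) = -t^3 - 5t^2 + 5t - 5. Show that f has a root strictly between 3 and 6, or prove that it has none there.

f has no root in that interval.

The endpoint values f(3) = -62 and f(6) = -371 are both negative. Claim: f(t) < 0 for every t in (3, 6).
Shift to the endpoint 3: with t = 3 + u (0 < u < 3), one computes f(3 + u) = -u^3 - 14u^2 - 52u - 62.
All 4 nonzero coefficients of this polynomial in u are negative; hence for u > 0 the value is a sum of negative terms (the constant -62 among them).
So f is strictly negative on (3, 6); no root exists in the interval.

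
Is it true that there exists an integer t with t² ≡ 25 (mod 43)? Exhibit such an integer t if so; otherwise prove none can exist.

t = 38

t = 38 works: 38² = 1444, and 1444 − 25 = 1419 = 33·43.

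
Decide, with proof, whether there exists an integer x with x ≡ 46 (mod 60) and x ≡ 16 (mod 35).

x = 226

Here gcd(60, 35) = 5, and both 46 and 16 leave remainder 1 mod 5, so the system is consistent.
List candidates x ≡ 46 (mod 60): 46, 106, 166, 226. Modulo 35 these are 11, 1, 26, 16; 226 gives 16 as required.
Indeed 226 ≡ 46 (mod 60) and 226 ≡ 16 (mod 35).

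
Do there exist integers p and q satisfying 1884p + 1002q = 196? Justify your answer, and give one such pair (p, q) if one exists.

There are no such integers.

gcd(1884, 1002) = 6, so every integer of the form 1884p + 1002q is a multiple of 6.
But 196 is not a multiple of 6 (it leaves remainder 4).
Therefore 1884p + 1002q = 196 has no solution in integers.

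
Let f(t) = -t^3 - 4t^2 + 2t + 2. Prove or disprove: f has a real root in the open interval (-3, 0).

Yes, f has a root in the interval.

f(-3) = -13 and f(0) = 2, which have opposite signs.
Since f is a polynomial it is continuous on [-3, 0].
By the Intermediate Value Theorem, f takes the value 0 somewhere in the open interval.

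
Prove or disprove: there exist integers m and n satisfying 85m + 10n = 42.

Any value of 85m + 10n is a multiple of gcd(85, 10) = 5.
But 42 = 5·8 + 2, so 5 ∤ 42.
Therefore 85m + 10n = 42 has no solution in integers.

No, no such integers exist.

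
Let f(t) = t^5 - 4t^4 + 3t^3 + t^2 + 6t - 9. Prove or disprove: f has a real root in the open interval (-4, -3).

f has no root in that interval.

f(-4) = -2257 and f(-3) = -666, both negative, so a sign-change argument is unavailable; we show f keeps this sign on the whole interval.
Shift to the endpoint -3: with t = -3 − u (0 < u < 1), one computes f(-3 − u) = -u^5 - 19u^4 - 141u^3 - 512u^2 - 918u - 666.
The nonzero coefficients here are all negative, so for u > 0 every term is negative (or zero), and the constant term -666 is strictly negative.
So f is strictly negative on (-4, -3); no root exists in the interval.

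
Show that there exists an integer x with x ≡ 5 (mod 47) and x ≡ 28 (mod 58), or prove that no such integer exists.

x = 898

gcd(47, 58) = 1, so the Chinese Remainder Theorem guarantees exactly one residue class mod 2726 satisfying both.
Write x = 5 + 47t and require 5 + 47t ≡ 28 (mod 58), i.e. 47t ≡ 23 (mod 58).
Note 47·21 = 987 ≡ 1 (mod 58) (as 987 − 1 = 17·58), so 47⁻¹ ≡ 21.
Therefore t ≡ 21·23 = 483 ≡ 19 (mod 58).
With t = 19: x = 5 + 47·19 = 898.
Check: 898 mod 47 = 5, 898 mod 58 = 28. ✓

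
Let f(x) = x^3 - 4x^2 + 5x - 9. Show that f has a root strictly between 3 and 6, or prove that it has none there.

Such a root exists.

f(3) = -3 and f(6) = 93, which have opposite signs.
Since f is a polynomial it is continuous on [3, 6].
By the Intermediate Value Theorem f must vanish at some point of (3, 6).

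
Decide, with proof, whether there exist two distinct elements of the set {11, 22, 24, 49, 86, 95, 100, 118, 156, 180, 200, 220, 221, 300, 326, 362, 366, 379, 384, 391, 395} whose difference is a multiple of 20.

Both 11 and 391 leave remainder 11 on division by 20; their difference 380 = 19·20 is a multiple of 20.

Yes: 11 and 391.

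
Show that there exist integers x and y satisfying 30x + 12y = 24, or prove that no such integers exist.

x = 0, y = 2

Every value of 30x + 12y is a multiple of gcd(30, 12) = 6; since 6 ∣ 24, solutions exist.
Dividing through by 6 reduces the equation to 5x + 2y = 4.
Dividing repeatedly: 5 = 2·2 + 1, 2 = 2·1 + 0.
Working back up the chain: 1 = 5 − 2·2. So 5·1 + 2·(-2) = 1.
Multiplying through by 4: x = 1·4 = 4, y = (-2)·4 = -8 is a solution.
The general solution is x = 4 + 2k, y = -8 − 5k; taking k = -2 gives the smaller pair x = 0, y = 2.
Check: 30·0 + 12·2 = 0 + 24 = 24. ✓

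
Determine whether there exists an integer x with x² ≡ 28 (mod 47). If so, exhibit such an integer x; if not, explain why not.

x = 34

x = 34 works: 34² = 1156, and 1156 − 28 = 1128 = 24·47.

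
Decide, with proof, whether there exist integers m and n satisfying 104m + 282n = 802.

Every value of 104m + 282n is a multiple of gcd(104, 282) = 2; since 2 ∣ 802, solutions exist.
Dividing through by 2 reduces the equation to 52m + 141n = 401.
Euclidean algorithm: 141 = 2·52 + 37, 52 = 1·37 + 15, 37 = 2·15 + 7, 15 = 2·7 + 1, 7 = 7·1 + 0.
Back-substituting, 1 = 15 − 2·7 = 15 − 2·(37 − 2·15) = −2·37 + 5·15 = −2·37 + 5·(52 − 1·37) = 5·52 − 7·37 = 5·52 − 7·(141 − 2·52) = −7·141 + 19·52; that is, 52·19 + 141·(-7) = 1.
Scaling by 401 gives the particular solution (m, n) = (7619, -2807).
Shifting by a multiple of (141, −52) keeps it a solution: m = 7619 − 54·141 = 5, n = -2807 + 54·52 = 1.
Check: 104·5 + 282·1 = 520 + 282 = 802. ✓

m = 5, n = 1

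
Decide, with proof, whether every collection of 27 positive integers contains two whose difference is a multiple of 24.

Yes, this is always true.

There are exactly 24 possible remainders on division by 24.
With 27 integers and only 24 classes, the pigeonhole principle forces two of them, say a and b, into the same class.
Their difference a − b is then a multiple of 24.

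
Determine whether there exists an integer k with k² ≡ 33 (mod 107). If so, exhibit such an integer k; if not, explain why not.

k = 51

k = 51 works: 51² = 2601, and 2601 − 33 = 2568 = 24·107.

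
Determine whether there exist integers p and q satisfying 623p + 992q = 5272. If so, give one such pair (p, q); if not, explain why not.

623 and 992 are coprime, so 623p + 992q ranges over all of ℤ.
Dividing repeatedly: 992 = 1·623 + 369, 623 = 1·369 + 254, 369 = 1·254 + 115, 254 = 2·115 + 24, 115 = 4·24 + 19, 24 = 1·19 + 5, 19 = 3·5 + 4, 5 = 1·4 + 1, 4 = 4·1 + 0.
Working back up the chain: 1 = 5 − 1·4 = 5 − (19 − 3·5) = −19 + 4·5 = −19 + 4·(24 − 1·19) = 4·24 − 5·19 = 4·24 − 5·(115 − 4·24) = −5·115 + 24·24 = −5·115 + 24·(254 − 2·115) = 24·254 − 53·115 = 24·254 − 53·(369 − 1·254) = −53·369 + 77·254 = −53·369 + 77·(623 − 1·369) = 77·623 − 130·369 = 77·623 − 130·(992 − 1·623) = −130·992 + 207·623. So 623·207 + 992·(-130) = 1.
Scaling by 5272 gives the particular solution (p, q) = (1091304, -685360).
Subtracting 1100·992 from p and adding 1100·623 to q gives the tidier solution (104, -60).
Indeed 623·104 + 992·(-60) = 64792 − 59520 = 5272.

p = 104, q = -60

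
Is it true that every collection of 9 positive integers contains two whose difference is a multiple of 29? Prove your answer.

No; for instance {45, 46, 47, 48, 49, 50, 51, 52, 53} is a counterexample.

Try 9 consecutive integers, 45, 46, …, 53. Their remainders mod 29 are 16, 17, 18, 19, 20, 21, 22, 23, 24 — pairwise different, as any 9 ≤ 29 consecutive integers have distinct residues.
Any two of them differ by at most 8 < 29 and by at least 1, so no difference is a multiple of 29.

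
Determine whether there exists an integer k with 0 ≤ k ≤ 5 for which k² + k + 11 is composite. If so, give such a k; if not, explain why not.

The values for k = 0, 1, …, 5 are 11, 13, 17, 23, 31, 41, and each of these is prime.
So no value in the range makes the expression composite.

No such integer k in that range exists.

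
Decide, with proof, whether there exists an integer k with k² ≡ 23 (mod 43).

k = 18 works: 18² = 324, and 324 − 23 = 301 = 7·43.

k = 18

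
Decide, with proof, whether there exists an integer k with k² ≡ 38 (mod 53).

k = 41

Take k = 41. Then 41² = 1681 = 31·53 + 38, so 41² ≡ 38 (mod 53).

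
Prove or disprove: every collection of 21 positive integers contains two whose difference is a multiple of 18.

True.

Each integer lies in one of the 18 residue classes modulo 18.
Since 21 > 18, two of the 21 integers must share a residue class by the pigeonhole principle; call them a and b.
Equal remainders mean a − b ≡ 0 (mod 18), so 18 divides their difference.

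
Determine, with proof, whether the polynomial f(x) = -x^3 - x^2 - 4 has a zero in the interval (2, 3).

f has no root in that interval.

f(2) = -16 and f(3) = -40, both negative, so a sign-change argument is unavailable; we show f keeps this sign on the whole interval.
Shift to the endpoint 2: with x = 2 + u (0 < u < 1), one computes f(2 + u) = -u^3 - 7u^2 - 16u - 16.
All 4 nonzero coefficients of this polynomial in u are negative; hence for u > 0 the value is a sum of negative terms (the constant -16 among them).
So f is strictly negative on (2, 3); no root exists in the interval.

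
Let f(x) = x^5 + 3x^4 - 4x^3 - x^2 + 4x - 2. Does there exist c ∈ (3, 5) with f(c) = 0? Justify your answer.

f(3) = 379 and f(5) = 4493, both positive, so a sign-change argument is unavailable; we show f keeps this sign on the whole interval.
Shift to the endpoint 3: with x = 3 + u (0 < u < 2), one computes f(3 + u) = u^5 + 18u^4 + 122u^3 + 395u^2 + 619u + 379.
All 6 nonzero coefficients of this polynomial in u are positive; hence for u > 0 the value is a sum of positive terms (the constant 379 among them).
So f is strictly positive on (3, 5); no root exists in the interval.

No.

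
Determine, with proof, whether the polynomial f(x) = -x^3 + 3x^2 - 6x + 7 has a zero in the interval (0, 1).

Evaluate at the endpoints: f(0) = 7, f(1) = 3 — same sign (positive).
The derivative f'(x) = -3x^2 + 6x - 6 is a quadratic with discriminant 6² − 4·(-3)·(-6) = -36 < 0; it never vanishes, so it is always negative (sign of the leading coefficient).
Hence f is strictly decreasing on ℝ, and in particular on [0, 1]. A strictly monotone function with same-sign endpoint values stays positive on the whole interval, so f has no zero in (0, 1).

f has no root in that interval.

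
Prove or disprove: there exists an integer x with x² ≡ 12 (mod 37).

x = 30 works: 30² = 900, and 900 − 12 = 888 = 24·37.

x = 30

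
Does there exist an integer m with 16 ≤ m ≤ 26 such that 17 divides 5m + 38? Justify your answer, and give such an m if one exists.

For m = 16, 17, …, 22 the values 118, 123, 128, 133, 138, 143, 148 are not multiples of 17. m = 23 works, since 5·23 + 38 = 153 = 9·17.

m = 23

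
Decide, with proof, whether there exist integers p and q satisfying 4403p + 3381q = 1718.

Both 4403 and 3381 are divisible by gcd(4403, 3381) = 7, hence so is any combination 4403p + 3381q.
But 1718 = 7·245 + 3, so 7 ∤ 1718.
So the equation is unsolvable over ℤ.

No such integers exist.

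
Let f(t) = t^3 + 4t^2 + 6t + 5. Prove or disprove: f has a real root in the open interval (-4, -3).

No.

f(-4) = -19 and f(-3) = -4, both negative.
f'(t) = 3t^2 + 8t + 6 has discriminant 8² − 4·3·6 = -8 < 0, so f' has no real roots and is positive for every real t.
So f is strictly increasing; between -4 and -3 its values lie between f(-4) = -19 and f(-3) = -4, all negative. Therefore f has no root in (-4, -3).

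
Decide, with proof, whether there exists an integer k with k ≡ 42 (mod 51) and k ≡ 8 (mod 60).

No such integer exists.

gcd(51, 60) = 3. If k ≡ 42 (mod 51) and k ≡ 8 (mod 60), then k ≡ 42 (mod 3) and k ≡ 8 (mod 3).
However 42 ≡ 0 and 8 ≡ 2 (mod 3), and 0 ≠ 2.
So no integer satisfies both congruences.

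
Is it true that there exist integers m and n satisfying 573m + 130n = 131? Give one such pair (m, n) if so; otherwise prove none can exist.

m = 27, n = -118

Since gcd(573, 130) = 1, every integer is an integer combination of 573 and 130.
Run the Euclidean algorithm on 573 and 130: 573 = 4·130 + 53, 130 = 2·53 + 24, 53 = 2·24 + 5, 24 = 4·5 + 4, 5 = 1·4 + 1, 4 = 4·1 + 0.
Back-substituting, 1 = 5 − 1·4 = 5 − (24 − 4·5) = −24 + 5·5 = −24 + 5·(53 − 2·24) = 5·53 − 11·24 = 5·53 − 11·(130 − 2·53) = −11·130 + 27·53 = −11·130 + 27·(573 − 4·130) = 27·573 − 119·130; that is, 573·27 + 130·(-119) = 1.
Scaling by 131 gives the particular solution (m, n) = (3537, -15589).
Shifting by a multiple of (130, −573) keeps it a solution: m = 3537 − 27·130 = 27, n = -15589 + 27·573 = -118.
Indeed 573·27 + 130·(-118) = 15471 − 15340 = 131.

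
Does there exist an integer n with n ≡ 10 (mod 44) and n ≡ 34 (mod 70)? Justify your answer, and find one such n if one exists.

The moduli are not coprime: gcd(44, 70) = 2. Compatibility requires 2 ∣ (34 − 10) = 24, which holds, so solutions exist.
Write n = 10 + 44t. Then 44t ≡ 34 − 10 ≡ 24 (mod 70); dividing through by 2 gives 22t ≡ 12 (mod 35).
Note 22·8 = 176 ≡ 1 (mod 35) (as 176 − 1 = 5·35), so 22⁻¹ ≡ 8.
Multiplying by 8: t ≡ 8·12 = 96 ≡ 26 (mod 35).
Then n = 10 + 44·26 = 1154.
Indeed 1154 ≡ 10 (mod 44) and 1154 ≡ 34 (mod 70).

n = 1154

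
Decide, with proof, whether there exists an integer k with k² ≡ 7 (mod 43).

Apply Euler's criterion with the prime 43: 7 is a quadratic residue iff 7^21 ≡ 1 (mod 43), and a non-residue iff it is ≡ −1.
Squaring successively (mod 43): 7^2 = 49 ≡ 6; 7^4 ≡ 6² = 36 ≡ 36; 7^8 ≡ 36² = 1296 ≡ 6; 7^16 ≡ 6² = 36 ≡ 36.
Since 21 = 16 + 4 + 1, 7^21 ≡ 36 · 36 · 7; multiplying out mod 43: 36·36 = 1296 ≡ 6, then 6·7 = 42 ≡ 42. Thus 7^21 ≡ 42 ≡ −1 (mod 43).
The value −1 means 7 is a non-residue modulo 43, so k² ≡ 7 (mod 43) is impossible.

No, no such integer exists.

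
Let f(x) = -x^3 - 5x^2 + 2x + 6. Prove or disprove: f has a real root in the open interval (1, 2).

Such a root exists.

f(1) = 2 and f(2) = -18, which have opposite signs.
Since f is a polynomial it is continuous on [1, 2].
By the Intermediate Value Theorem f must vanish at some point of (1, 2).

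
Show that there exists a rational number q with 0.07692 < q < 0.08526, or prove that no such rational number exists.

q = 1/12

Look for a denominator N such that an integer falls strictly between N·0.07692 and N·0.08526. N = 12 works: 12·0.07692 = 0.92304 < 1 < 1.02312 = 12·0.08526.
So q = 1/12 works: it is a ratio of integers, and dividing 12·0.07692 < 1 < 12·0.08526 through by 12 gives 0.07692 < 1/12 < 0.08526.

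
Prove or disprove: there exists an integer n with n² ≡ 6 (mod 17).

There is no such integer.

Squares mod 17 repeat after n = 8 (as (−n)² = n²); for n = 0..8 they are 0, 1, 4, 9, 16, 8, 2, 15, 13.
The set of squares mod 17 is therefore {0, 1, 2, 4, 8, 9, 13, 15, 16}, which does not contain 6.
Therefore n² ≡ 6 (mod 17) has no solution.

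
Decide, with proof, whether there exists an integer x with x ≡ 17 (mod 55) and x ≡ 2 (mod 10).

x = 72

The moduli are not coprime: gcd(55, 10) = 5. Compatibility requires 5 ∣ (2 − 17) = -15, which holds, so solutions exist.
The integers ≡ 17 (mod 55) are 17, 72, …; their remainders mod 10 are 7, 2, so x = 72 is the first that is ≡ 2 (mod 10).
Indeed 72 ≡ 17 (mod 55) and 72 ≡ 2 (mod 10).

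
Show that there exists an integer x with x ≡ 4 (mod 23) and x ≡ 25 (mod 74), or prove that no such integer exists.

x = 395

gcd(23, 74) = 1, so the Chinese Remainder Theorem guarantees exactly one residue class mod 1702 satisfying both.
Write x = 4 + 23t and require 4 + 23t ≡ 25 (mod 74), i.e. 23t ≡ 21 (mod 74).
To invert 23 modulo 74: 74 = 3·23 + 5, 23 = 4·5 + 3, 5 = 1·3 + 2, 3 = 1·2 + 1, 2 = 2·1 + 0, and unwinding, 1 = 3 − 1·2 = 3 − (5 − 1·3) = −5 + 2·3 = −5 + 2·(23 − 4·5) = 2·23 − 9·5 = 2·23 − 9·(74 − 3·23) = −9·74 + 29·23. Thus 23⁻¹ ≡ 29 (mod 74).
Multiplying by 29: t ≡ 29·21 = 609 ≡ 17 (mod 74).
With t = 17: x = 4 + 23·17 = 395.
Verify: 395 = 17·23 + 4 and 395 = 5·74 + 25. ✓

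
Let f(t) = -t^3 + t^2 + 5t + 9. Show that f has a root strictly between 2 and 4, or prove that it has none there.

f(2) = 15 and f(4) = -19, which have opposite signs.
As a polynomial, f is continuous on every closed interval.
By the Intermediate Value Theorem f must vanish at some point of (2, 4).

Yes, f has a root in the interval.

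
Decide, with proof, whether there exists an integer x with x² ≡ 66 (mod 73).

There is no such integer.

73 is prime, so by Euler's criterion 66 is a square mod 73 iff 66^((73−1)/2) = 66^36 ≡ 1 (mod 73).
Squaring successively (mod 73): 66^2 = 4356 ≡ 49; 66^4 ≡ 49² = 2401 ≡ 65; 66^8 ≡ 65² = 4225 ≡ 64; 66^16 ≡ 64² = 4096 ≡ 8; 66^32 ≡ 8² = 64 ≡ 64.
Since 36 = 32 + 4, 66^36 ≡ 64 · 65; multiplying out mod 73: 64·65 = 4160 ≡ 72. Thus 66^36 ≡ 72 ≡ −1 (mod 73).
The value −1 means 66 is a non-residue modulo 73, so x² ≡ 66 (mod 73) is impossible.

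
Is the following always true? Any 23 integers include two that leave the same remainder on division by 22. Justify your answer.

There are exactly 22 possible remainders on division by 22.
Since 23 > 22, two of the 23 integers must share a residue class by the pigeonhole principle; call them a and b.
So a and b have equal remainders mod 22, which is exactly what was to be shown.

True.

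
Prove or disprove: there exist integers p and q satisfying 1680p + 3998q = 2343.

Any value of 1680p + 3998q is a multiple of gcd(1680, 3998) = 2.
However 2343 leaves remainder 1 on division by 2.
Therefore 1680p + 3998q = 2343 has no solution in integers.

There are no such integers.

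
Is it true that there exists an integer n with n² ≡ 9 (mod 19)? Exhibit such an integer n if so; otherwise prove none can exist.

n = 16

Take n = 16. Then 16² = 256 = 13·19 + 9, so 16² ≡ 9 (mod 19).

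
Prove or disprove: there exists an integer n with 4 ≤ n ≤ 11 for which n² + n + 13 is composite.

n = 7

At n = 7: 7² + 7 + 13 = 69 = 3·23, which is composite.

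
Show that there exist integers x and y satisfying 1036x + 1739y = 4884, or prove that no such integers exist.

Every value of 1036x + 1739y is a multiple of gcd(1036, 1739) = 37; since 37 ∣ 4884, solutions exist.
Dividing through by 37 reduces the equation to 28x + 47y = 132.
Dividing repeatedly: 47 = 1·28 + 19, 28 = 1·19 + 9, 19 = 2·9 + 1, 9 = 9·1 + 0.
Back-substituting, 1 = 19 − 2·9 = 19 − 2·(28 − 1·19) = −2·28 + 3·19 = −2·28 + 3·(47 − 1·28) = 3·47 − 5·28; that is, 28·(-5) + 47·3 = 1.
Multiplying through by 132: x = (-5)·132 = -660, y = 3·132 = 396 is a solution.
Shifting by a multiple of (47, −28) keeps it a solution: x = -660 + 15·47 = 45, y = 396 − 15·28 = -24.
Indeed 1036·45 + 1739·(-24) = 46620 − 41736 = 4884.

x = 45, y = -24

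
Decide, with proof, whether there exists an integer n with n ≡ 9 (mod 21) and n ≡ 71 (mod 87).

There is no such integer.

Both moduli are multiples of 3 = gcd(21, 87), so any solution would satisfy n ≡ 9 and n ≡ 71 modulo 3 simultaneously.
These are incompatible: 9 − 71 = -62 is not divisible by 3.
So no integer satisfies both congruences.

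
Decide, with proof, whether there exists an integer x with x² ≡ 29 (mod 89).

There is no such integer.

Apply Euler's criterion with the prime 89: 29 is a quadratic residue iff 29^44 ≡ 1 (mod 89), and a non-residue iff it is ≡ −1.
Repeated squaring mod 89: 29^2 = 841 ≡ 40; 29^4 ≡ 40² = 1600 ≡ 87; 29^8 ≡ 87² = 7569 ≡ 4; 29^16 ≡ 4² = 16 ≡ 16; 29^32 ≡ 16² = 256 ≡ 78.
Since 44 = 32 + 8 + 4, 29^44 ≡ 78 · 4 · 87; multiplying out mod 89: 78·4 = 312 ≡ 45, then 45·87 = 3915 ≡ 88. Thus 29^44 ≡ 88 ≡ −1 (mod 89).
By Euler's criterion 29 is a quadratic non-residue mod 89: no x satisfies x² ≡ 29 (mod 89).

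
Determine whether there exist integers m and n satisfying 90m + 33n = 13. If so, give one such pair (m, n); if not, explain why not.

Both 90 and 33 are divisible by gcd(90, 33) = 3, hence so is any combination 90m + 33n.
But 13 is not a multiple of 3 (it leaves remainder 1).
Hence no integers m, n satisfy the equation.

No, no such integers exist.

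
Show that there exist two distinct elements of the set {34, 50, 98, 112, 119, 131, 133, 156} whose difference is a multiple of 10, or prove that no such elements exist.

No such pair exists.

Two integers differ by a multiple of 10 exactly when they have the same residue mod 10. The residues are 34↦4, 50↦0, 98↦8, 112↦2, 119↦9, 131↦1, 133↦3, 156↦6.
All 8 residues are distinct, so no two elements differ by a multiple of 10.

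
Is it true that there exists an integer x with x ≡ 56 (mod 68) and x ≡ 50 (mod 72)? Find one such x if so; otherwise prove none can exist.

gcd(68, 72) = 4. If x ≡ 56 (mod 68) and x ≡ 50 (mod 72), then x ≡ 56 (mod 4) and x ≡ 50 (mod 4).
These are incompatible: 56 − 50 = 6 is not divisible by 4.
So no integer satisfies both congruences.

No, no such integer exists.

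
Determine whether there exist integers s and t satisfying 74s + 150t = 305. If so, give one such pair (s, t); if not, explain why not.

No, no such integers exist.

Any value of 74s + 150t is a multiple of gcd(74, 150) = 2.
But 305 = 2·152 + 1, so 2 ∤ 305.
Hence no integers s, t satisfy the equation.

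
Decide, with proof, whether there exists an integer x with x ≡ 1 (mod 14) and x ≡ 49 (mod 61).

The moduli 14 and 61 are coprime, so by the Chinese Remainder Theorem a unique solution modulo 854 exists.
Any solution of the first congruence is x = 1 + 14t; substituting into the second, 14t ≡ 49 − 1 ≡ 48 (mod 61).
Since 14·48 = 672 = 11·61 + 1, the inverse of 14 mod 61 is 48.
Multiplying by 48: t ≡ 48·48 = 2304 ≡ 47 (mod 61).
With t = 47: x = 1 + 14·47 = 659.
Verify: 659 = 47·14 + 1 and 659 = 10·61 + 49. ✓

x = 659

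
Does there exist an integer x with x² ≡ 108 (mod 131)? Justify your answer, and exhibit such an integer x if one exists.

x = 97 works: 97² = 9409, and 9409 − 108 = 9301 = 71·131.

x = 97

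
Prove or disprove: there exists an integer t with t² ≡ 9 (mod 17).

t = 14 works: 14² = 196, and 196 − 9 = 187 = 11·17.

t = 14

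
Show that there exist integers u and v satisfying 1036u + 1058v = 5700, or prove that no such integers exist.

u = 318, v = -306

Every value of 1036u + 1058v is a multiple of gcd(1036, 1058) = 2; since 2 ∣ 5700, solutions exist.
Dividing through by 2 reduces the equation to 518u + 529v = 2850.
Run the Euclidean algorithm on 529 and 518: 529 = 1·518 + 11, 518 = 47·11 + 1, 11 = 11·1 + 0.
Unwinding: 1 = 518 − 47·11 = 518 − 47·(529 − 1·518) = −47·529 + 48·518, i.e. 518·48 + 529·(-47) = 1.
Scaling by 2850 gives the particular solution (u, v) = (136800, -133950).
Subtracting 258·529 from u and adding 258·518 to v gives the tidier solution (318, -306).
Check: 1036·318 + 1058·(-306) = 329448 − 323748 = 5700. ✓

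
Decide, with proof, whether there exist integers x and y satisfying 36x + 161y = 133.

x = 35, y = -7

Since gcd(36, 161) = 1, every integer is an integer combination of 36 and 161.
Run the Euclidean algorithm on 161 and 36: 161 = 4·36 + 17, 36 = 2·17 + 2, 17 = 8·2 + 1, 2 = 2·1 + 0.
Unwinding: 1 = 17 − 8·2 = 17 − 8·(36 − 2·17) = −8·36 + 17·17 = −8·36 + 17·(161 − 4·36) = 17·161 − 76·36, i.e. 36·(-76) + 161·17 = 1.
Scaling by 133 gives the particular solution (x, y) = (-10108, 2261).
The general solution is x = -10108 + 161k, y = 2261 − 36k; taking k = 63 gives the smaller pair x = 35, y = -7.
Check: 36·35 + 161·(-7) = 1260 − 1127 = 133. ✓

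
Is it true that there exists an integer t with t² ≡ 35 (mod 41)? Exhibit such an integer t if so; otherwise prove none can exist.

41 is prime, so by Euler's criterion 35 is a square mod 41 iff 35^((41−1)/2) = 35^20 ≡ 1 (mod 41).
Repeated squaring mod 41: 35^2 = 1225 ≡ 36; 35^4 ≡ 36² = 1296 ≡ 25; 35^8 ≡ 25² = 625 ≡ 10; 35^16 ≡ 10² = 100 ≡ 18.
Since 20 = 16 + 4, 35^20 ≡ 18 · 25; multiplying out mod 41: 18·25 = 450 ≡ 40. Thus 35^20 ≡ 40 ≡ −1 (mod 41).
By Euler's criterion 35 is a quadratic non-residue mod 41: no t satisfies t² ≡ 35 (mod 41).

No such integer exists.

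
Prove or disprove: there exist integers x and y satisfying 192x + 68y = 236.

Every value of 192x + 68y is a multiple of gcd(192, 68) = 4; since 4 ∣ 236, solutions exist.
Dividing through by 4 reduces the equation to 48x + 17y = 59.
Dividing repeatedly: 48 = 2·17 + 14, 17 = 1·14 + 3, 14 = 4·3 + 2, 3 = 1·2 + 1, 2 = 2·1 + 0.
Working back up the chain: 1 = 3 − 1·2 = 3 − (14 − 4·3) = −14 + 5·3 = −14 + 5·(17 − 1·14) = 5·17 − 6·14 = 5·17 − 6·(48 − 2·17) = −6·48 + 17·17. So 48·(-6) + 17·17 = 1.
Times 59: 48·(-354) + 17·1003 = 59, so (-354, 1003) solves it.
Shifting by a multiple of (17, −48) keeps it a solution: x = -354 + 21·17 = 3, y = 1003 − 21·48 = -5.
Check: 192·3 + 68·(-5) = 576 − 340 = 236. ✓

x = 3, y = -5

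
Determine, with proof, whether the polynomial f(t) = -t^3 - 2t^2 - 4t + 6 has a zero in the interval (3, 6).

No.

f(3) = -51 and f(6) = -306, both negative.
The derivative f'(t) = -3t^2 - 4t - 4 is a quadratic with discriminant (-4)² − 4·(-3)·(-4) = -32 < 0; it never vanishes, so it is always negative (sign of the leading coefficient).
So f is strictly decreasing; between 3 and 6 its values lie between f(3) = -51 and f(6) = -306, all negative. Therefore f has no root in (3, 6).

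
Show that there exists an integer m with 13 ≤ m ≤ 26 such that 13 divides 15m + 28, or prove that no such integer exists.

m = 25

Scanning upward from m = 13 gives 223, 238, 253, 268, 283, 298, 313, 328, 343, 358, 373, 388, none divisible by 13. m = 25 works, since 15·25 + 28 = 403 = 31·13.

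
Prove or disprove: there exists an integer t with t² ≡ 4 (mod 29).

t = 27 works: 27² = 729, and 729 − 4 = 725 = 25·29.

t = 27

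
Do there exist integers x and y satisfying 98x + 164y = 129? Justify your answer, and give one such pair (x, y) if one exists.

Both 98 and 164 are divisible by gcd(98, 164) = 2, hence so is any combination 98x + 164y.
However 129 leaves remainder 1 on division by 2.
Hence no integers x, y satisfy the equation.

No, no such integers exist.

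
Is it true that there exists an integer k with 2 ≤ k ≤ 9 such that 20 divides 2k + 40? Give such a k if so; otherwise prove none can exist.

At k = 2, 2·2 + 40 = 44 ≡ 4 (mod 20), and each step in k adds 2, giving residues 4, 6, 8, 10, 12, 14, 16, 18 for k = 2, 3, …, 9.
None is 0, so 20 never divides 2k + 40 on this range.

No such integer k in that range exists.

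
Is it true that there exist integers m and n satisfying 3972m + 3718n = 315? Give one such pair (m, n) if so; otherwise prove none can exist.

No, no such integers exist.

Both 3972 and 3718 are divisible by gcd(3972, 3718) = 2, hence so is any combination 3972m + 3718n.
But 315 is not a multiple of 2 (it leaves remainder 1).
So the equation is unsolvable over ℤ.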